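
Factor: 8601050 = 2^1*5^2*172021^1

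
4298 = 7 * 614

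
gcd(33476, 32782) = 2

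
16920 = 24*705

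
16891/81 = 208 + 43/81 ≈ 208.53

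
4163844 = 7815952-3652108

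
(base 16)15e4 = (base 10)5604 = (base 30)66o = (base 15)19d9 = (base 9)7616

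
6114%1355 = 694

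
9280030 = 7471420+1808610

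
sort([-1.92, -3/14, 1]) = [-1.92, -3/14, 1]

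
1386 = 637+749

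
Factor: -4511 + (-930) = -1*5441^1 = -5441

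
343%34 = 3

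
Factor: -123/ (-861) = 7^ (-1) = 1/7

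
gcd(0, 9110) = 9110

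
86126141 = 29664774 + 56461367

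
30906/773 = 39+759/773≈39.98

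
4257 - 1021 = 3236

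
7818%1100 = 118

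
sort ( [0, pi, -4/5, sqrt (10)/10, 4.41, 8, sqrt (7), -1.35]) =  [-1.35, -4/5, 0, sqrt (10)/10, sqrt (7), pi, 4.41, 8]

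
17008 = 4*4252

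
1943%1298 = 645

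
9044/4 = 2261 = 2261.00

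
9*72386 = 651474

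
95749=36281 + 59468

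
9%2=1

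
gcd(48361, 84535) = 1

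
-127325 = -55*2315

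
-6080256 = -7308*832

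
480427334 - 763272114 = -282844780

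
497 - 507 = -10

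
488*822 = 401136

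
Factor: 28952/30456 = 3^(-4) * 7^1 * 11^1 = 77/81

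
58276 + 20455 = 78731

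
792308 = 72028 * 11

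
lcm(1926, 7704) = 7704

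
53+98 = 151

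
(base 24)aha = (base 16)1822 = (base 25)9m3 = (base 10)6178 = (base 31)6d9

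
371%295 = 76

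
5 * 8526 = 42630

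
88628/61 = 1452 + 56/61 ≈ 1452.92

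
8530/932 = 4265/466 ≈ 9.15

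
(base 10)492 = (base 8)754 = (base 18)196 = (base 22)108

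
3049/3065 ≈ 0.995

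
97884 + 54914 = 152798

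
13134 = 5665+7469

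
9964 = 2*4982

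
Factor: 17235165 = 3^1*5^1*23^1*49957^1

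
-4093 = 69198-73291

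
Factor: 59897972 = 2^2 * 14974493^1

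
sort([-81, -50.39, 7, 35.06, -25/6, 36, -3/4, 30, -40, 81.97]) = [-81, -50.39, -40, -25/6, -3/4, 7, 30, 35.06, 36, 81.97]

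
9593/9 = 1065 + 8/9 ≈ 1065.89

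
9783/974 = 10 + 43/974 ≈ 10.04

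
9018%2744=786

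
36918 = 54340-17422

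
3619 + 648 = 4267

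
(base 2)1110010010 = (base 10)914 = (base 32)si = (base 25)1be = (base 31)tf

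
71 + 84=155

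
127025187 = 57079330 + 69945857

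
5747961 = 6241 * 921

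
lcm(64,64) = 64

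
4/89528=1/22382 ≈ 0.0000447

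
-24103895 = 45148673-69252568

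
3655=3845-190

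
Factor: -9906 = -1*2^1*3^1*13^1*127^1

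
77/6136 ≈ 0.0125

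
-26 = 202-228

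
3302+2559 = 5861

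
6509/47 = 138 + 23/47 ≈ 138.49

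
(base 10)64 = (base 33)1v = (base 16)40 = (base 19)37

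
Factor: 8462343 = 3^1*2820781^1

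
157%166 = 157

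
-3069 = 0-3069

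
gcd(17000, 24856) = 8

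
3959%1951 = 57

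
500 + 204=704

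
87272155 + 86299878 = 173572033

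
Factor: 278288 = 2^4 * 17393^1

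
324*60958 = 19750392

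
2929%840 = 409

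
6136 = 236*26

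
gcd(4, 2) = 2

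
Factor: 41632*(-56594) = -1*2^6*1301^1*28297^1 = -2356121408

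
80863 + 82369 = 163232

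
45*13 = 585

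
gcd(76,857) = 1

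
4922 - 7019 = -2097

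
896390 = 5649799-4753409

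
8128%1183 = 1030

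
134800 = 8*16850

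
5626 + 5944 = 11570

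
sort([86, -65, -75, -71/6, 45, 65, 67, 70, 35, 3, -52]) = [-75, -65, -52, -71/6, 3, 35, 45, 65, 67, 70, 86]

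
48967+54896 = 103863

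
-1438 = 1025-2463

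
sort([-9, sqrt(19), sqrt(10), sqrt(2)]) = [-9, sqrt(2), sqrt(10), sqrt(19)]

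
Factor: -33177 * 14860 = -1 * 2^2 * 3^1 * 5^1 * 743^1 * 11059^1 = -493010220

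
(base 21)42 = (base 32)2m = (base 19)4a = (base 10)86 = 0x56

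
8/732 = 2/183 ≈ 0.0109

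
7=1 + 6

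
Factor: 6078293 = 13^1*307^1*1523^1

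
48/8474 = 24/4237≈0.00566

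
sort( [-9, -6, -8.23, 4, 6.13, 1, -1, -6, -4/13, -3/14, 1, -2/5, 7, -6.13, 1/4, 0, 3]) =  [-9, -8.23, -6.13, -6, -6, -1, -2/5, -4/13, -3/14, 0, 1/4, 1, 1, 3, 4, 6.13, 7]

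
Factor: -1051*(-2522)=2^1*13^1*97^1*1051^1=2650622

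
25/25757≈0.000971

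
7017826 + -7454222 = -436396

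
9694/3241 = 2+3212/3241 ≈ 2.99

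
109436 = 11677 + 97759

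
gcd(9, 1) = 1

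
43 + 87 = 130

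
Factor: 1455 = 3^1*5^1*97^1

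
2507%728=323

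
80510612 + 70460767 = 150971379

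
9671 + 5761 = 15432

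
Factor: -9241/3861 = -1*3^(-3)*11^(-1)*13^(-1)*9241^1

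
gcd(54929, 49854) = 7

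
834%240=114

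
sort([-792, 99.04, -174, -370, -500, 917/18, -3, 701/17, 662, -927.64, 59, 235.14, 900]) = [-927.64, -792, -500, -370, -174, -3, 701/17, 917/18, 59, 99.04, 235.14, 662, 900]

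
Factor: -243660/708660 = -1*3^(-1)*127^(-1)*131^1 = -131/381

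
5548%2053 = 1442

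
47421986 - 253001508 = -205579522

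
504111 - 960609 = -456498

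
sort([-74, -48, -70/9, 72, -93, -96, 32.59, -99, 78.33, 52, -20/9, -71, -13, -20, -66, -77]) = [-99, -96, -93, -77, -74, -71, -66, -48, -20, -13, -70/9, -20/9, 32.59, 52, 72, 78.33]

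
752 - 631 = 121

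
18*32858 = 591444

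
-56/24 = -2 - 1/3 ≈ -2.33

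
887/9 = 98 + 5/9 ≈ 98.56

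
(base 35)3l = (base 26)4m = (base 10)126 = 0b1111110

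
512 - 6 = 506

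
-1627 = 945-2572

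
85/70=1 + 3/14 ≈ 1.21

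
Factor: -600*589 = -1*2^3*3^1*5^2*19^1*31^1 = -353400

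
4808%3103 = 1705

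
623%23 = 2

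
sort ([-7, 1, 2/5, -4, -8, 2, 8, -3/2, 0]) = [-8, -7, -4, -3/2, 0, 2/5, 1, 2, 8]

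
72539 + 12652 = 85191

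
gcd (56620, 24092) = 76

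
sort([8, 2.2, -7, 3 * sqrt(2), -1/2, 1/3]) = [-7, -1/2, 1/3, 2.2, 3 * sqrt(2), 8]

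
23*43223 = 994129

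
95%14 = 11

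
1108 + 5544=6652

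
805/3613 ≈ 0.223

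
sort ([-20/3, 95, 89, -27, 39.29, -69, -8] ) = [-69, -27, -8, -20/3, 39.29, 89, 95] 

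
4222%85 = 57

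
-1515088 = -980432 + -534656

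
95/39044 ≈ 0.00243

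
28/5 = 5 + 3/5 = 5.60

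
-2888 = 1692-4580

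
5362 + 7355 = 12717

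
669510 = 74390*9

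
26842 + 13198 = 40040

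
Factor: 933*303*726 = 2^1*3^3*11^2*101^1*311^1 = 205239474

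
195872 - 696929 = -501057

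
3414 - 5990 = -2576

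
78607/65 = 1209 + 22/65 ≈ 1209.34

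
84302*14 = 1180228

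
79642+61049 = 140691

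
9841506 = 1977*4978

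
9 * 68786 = 619074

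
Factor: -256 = -1*2^8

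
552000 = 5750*96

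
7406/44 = 3703/22 ≈ 168.32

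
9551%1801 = 546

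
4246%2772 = 1474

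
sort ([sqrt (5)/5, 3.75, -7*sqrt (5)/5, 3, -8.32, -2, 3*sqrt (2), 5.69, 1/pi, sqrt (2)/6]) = [-8.32, -7*sqrt (5)/5, -2, sqrt (2)/6, 1/pi, sqrt (5)/5, 3, 3.75, 3*sqrt (2), 5.69]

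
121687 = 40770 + 80917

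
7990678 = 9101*878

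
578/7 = 82 + 4/7 ≈ 82.57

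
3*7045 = 21135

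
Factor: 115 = 5^1*23^1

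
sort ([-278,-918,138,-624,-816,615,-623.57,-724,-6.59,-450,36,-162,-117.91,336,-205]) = [-918,-816,-724,-624,-623.57,-450,-278,-205,-162,-117.91,-6.59,36,138,336,615]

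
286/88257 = 22/6789≈0.00324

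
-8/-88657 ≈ 0.0000902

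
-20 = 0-20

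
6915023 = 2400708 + 4514315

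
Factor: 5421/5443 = 3^1 * 13^1 * 139^1 * 5443^(-1)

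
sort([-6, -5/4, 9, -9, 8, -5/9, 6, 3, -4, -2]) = [-9, -6, -4, -2, -5/4, -5/9, 3, 6, 8, 9]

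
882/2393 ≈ 0.369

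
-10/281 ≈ -0.0356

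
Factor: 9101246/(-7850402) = -1 * 11^1 * 113^1 * 523^1 * 683^(-1) * 821^(-1) = -650089/560743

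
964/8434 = 482/4217 ≈ 0.114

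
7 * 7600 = 53200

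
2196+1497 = 3693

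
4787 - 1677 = 3110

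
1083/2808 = 361/936 ≈ 0.386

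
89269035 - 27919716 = 61349319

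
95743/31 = 3088 + 15/31 ≈ 3088.48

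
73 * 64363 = 4698499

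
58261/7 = 8323 = 8323.00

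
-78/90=-13/15 ≈ -0.867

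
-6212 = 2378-8590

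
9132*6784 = 61951488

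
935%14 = 11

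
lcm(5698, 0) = 0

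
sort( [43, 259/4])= [43, 259/4]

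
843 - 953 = -110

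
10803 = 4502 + 6301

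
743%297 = 149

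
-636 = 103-739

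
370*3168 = 1172160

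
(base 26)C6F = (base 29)9OI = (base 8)20133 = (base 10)8283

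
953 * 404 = 385012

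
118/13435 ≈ 0.00878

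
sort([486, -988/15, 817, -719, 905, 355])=[-719, -988/15, 355, 486, 817, 905]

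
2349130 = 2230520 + 118610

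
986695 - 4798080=-3811385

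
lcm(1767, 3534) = 3534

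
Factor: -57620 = -1 * 2^2 * 5^1 * 43^1 * 67^1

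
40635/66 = 615 + 15/22 ≈ 615.68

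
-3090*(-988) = 3052920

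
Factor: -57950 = -1 * 2^1 * 5^2 * 19^1 * 61^1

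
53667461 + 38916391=92583852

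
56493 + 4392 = 60885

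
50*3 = 150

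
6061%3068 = 2993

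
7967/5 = 1593 + 2/5 = 1593.40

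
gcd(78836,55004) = 4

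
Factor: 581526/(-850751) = -1*2^1*3^3*79^(-1) = -54/79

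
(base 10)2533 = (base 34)26h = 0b100111100101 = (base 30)2od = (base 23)4i3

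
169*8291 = 1401179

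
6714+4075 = 10789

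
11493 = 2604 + 8889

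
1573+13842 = 15415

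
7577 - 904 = 6673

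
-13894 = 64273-78167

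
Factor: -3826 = -1 * 2^1 * 1913^1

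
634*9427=5976718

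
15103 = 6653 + 8450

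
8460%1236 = 1044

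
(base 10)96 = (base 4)1200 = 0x60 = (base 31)33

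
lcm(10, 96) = 480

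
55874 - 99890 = -44016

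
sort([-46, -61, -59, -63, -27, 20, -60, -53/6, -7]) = [-63, -61, -60, -59, -46, -27, -53/6, -7, 20]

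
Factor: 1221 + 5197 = 2^1 * 3209^1 = 6418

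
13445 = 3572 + 9873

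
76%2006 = 76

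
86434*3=259302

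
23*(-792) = -18216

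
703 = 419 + 284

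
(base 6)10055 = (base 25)236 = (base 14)6b1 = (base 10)1331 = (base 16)533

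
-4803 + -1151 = -5954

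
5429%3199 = 2230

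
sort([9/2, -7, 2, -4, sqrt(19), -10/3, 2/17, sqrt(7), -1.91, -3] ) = [-7, -4, -10/3, -3, -1.91, 2/17, 2, sqrt(7), sqrt(19), 9/2] 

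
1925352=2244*858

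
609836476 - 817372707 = -207536231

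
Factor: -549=-1*3^2*61^1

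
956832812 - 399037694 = 557795118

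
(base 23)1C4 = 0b1100101001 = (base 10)809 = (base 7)2234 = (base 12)575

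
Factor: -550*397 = -1*2^1*5^2*11^1*397^1 = -218350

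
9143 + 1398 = 10541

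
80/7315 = 16/1463 ≈ 0.0109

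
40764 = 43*948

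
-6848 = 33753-40601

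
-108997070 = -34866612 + -74130458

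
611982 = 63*9714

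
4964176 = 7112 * 698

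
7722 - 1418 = 6304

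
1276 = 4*319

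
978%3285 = 978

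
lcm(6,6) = 6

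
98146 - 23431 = 74715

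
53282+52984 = 106266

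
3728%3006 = 722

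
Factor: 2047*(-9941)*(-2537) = 23^1*43^1*59^1*89^1*9941^1 = 51625988899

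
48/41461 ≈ 0.00116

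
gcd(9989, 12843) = 1427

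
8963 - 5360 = 3603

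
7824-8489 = -665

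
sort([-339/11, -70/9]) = [-339/11, -70/9]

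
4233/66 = 64 + 3/22 ≈ 64.14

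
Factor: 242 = 2^1*11^2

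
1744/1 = 1744 = 1744.00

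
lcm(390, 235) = 18330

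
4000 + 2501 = 6501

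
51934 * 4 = 207736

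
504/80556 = 6/959 ≈ 0.00626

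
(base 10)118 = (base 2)1110110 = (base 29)42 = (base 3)11101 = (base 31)3p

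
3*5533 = 16599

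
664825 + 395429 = 1060254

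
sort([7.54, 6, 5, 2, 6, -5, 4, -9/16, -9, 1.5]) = [-9, -5, -9/16, 1.5, 2, 4, 5, 6, 6, 7.54]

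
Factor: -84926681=-1 * 7^1 * 167^1 * 72649^1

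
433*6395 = 2769035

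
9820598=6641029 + 3179569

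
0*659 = 0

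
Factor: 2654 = 2^1*1327^1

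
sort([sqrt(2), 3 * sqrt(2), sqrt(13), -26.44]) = [-26.44, sqrt(2), sqrt(13), 3 * sqrt(2)]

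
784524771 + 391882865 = 1176407636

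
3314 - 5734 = -2420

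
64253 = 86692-22439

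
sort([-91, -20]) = [-91, -20]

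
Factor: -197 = -1*197^1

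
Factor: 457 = 457^1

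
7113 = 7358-245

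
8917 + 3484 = 12401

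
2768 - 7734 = -4966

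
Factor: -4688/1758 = -1 * 2^3 * 3^(-1) = -8/3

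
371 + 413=784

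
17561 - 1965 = 15596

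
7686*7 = 53802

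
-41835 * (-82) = 3430470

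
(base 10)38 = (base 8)46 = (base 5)123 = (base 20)1i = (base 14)2a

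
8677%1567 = 842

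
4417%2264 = 2153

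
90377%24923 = 15608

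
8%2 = 0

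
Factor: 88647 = 3^1 * 13^1 * 2273^1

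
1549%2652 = 1549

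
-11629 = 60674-72303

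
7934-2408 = 5526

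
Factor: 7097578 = 2^1*67^1*52967^1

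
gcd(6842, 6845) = 1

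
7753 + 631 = 8384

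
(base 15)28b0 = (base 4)2020023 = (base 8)21013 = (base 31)924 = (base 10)8715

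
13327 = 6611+6716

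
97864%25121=22501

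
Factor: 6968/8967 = 2^3*3^(-1)*7^(-2)*13^1*61^(-1)*67^1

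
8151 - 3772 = 4379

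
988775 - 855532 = 133243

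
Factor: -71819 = -1 * 11^1 * 6529^1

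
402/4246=201/2123 ≈ 0.0947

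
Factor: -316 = -1 * 2^2 * 79^1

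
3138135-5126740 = -1988605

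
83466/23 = 3628 + 22/23≈3628.96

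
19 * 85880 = 1631720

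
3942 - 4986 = -1044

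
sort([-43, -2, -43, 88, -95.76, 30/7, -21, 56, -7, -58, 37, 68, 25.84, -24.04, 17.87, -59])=[-95.76, -59, -58, -43, -43, -24.04, -21, -7, -2, 30/7, 17.87, 25.84, 37, 56, 68, 88]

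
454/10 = 227/5 = 45.40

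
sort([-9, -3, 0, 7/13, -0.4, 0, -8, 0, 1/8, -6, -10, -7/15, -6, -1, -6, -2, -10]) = [-10, -10, -9, -8, -6, -6, -6, -3, -2, -1, -7/15, -0.4, 0, 0, 0, 1/8, 7/13]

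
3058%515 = 483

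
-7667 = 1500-9167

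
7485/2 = 3742+1/2 = 3742.50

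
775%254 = 13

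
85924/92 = 21481/23 ≈ 933.96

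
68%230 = 68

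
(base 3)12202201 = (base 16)106c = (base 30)4k4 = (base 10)4204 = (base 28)5a4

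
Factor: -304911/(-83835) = 3^(-3)*5^(-1)*491^1 = 491/135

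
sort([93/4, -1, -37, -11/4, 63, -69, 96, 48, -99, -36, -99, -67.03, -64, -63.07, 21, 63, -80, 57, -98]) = [-99, -99, -98, -80, -69, -67.03, -64, -63.07, -37, -36, -11/4, -1, 21, 93/4, 48, 57, 63, 63, 96]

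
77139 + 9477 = 86616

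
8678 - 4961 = 3717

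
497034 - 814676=-317642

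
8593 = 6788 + 1805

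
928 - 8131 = -7203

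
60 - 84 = -24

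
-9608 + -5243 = -14851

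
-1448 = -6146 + 4698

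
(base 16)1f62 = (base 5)224114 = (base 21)i4c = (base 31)8b5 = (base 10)8034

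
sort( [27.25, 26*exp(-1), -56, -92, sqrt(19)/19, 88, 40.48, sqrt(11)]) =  [-92, -56, sqrt(19)/19, sqrt(11), 26*exp(-1), 27.25, 40.48, 88]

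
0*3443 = 0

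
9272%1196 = 900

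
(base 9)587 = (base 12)344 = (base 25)j9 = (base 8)744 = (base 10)484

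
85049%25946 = 7211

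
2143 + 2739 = 4882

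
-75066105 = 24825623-99891728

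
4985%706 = 43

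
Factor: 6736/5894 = 2^3 * 7^(-1) = 8/7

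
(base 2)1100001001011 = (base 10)6219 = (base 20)faj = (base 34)5cv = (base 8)14113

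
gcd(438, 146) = 146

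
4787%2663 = 2124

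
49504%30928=18576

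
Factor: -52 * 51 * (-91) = 2^2 * 3^1 * 7^1 * 13^2 * 17^1 = 241332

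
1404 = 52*27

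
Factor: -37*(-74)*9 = 2^1*3^2*37^2 = 24642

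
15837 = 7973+7864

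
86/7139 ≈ 0.0120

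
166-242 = -76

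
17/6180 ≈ 0.00275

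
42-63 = -21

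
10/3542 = 5/1771 ≈ 0.00282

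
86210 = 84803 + 1407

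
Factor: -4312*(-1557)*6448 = 2^7*3^2*7^2*11^1*13^1*31^1*173^1 = 43290479232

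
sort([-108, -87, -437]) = [-437, -108, -87]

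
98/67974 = 49/33987 ≈ 0.00144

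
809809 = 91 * 8899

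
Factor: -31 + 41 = 2^1 * 5^1 = 10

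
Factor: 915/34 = 2^(-1)*3^1*5^1*17^(-1)*61^1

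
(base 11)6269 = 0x206f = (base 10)8303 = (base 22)h39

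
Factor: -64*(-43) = 2^6*43^1 = 2752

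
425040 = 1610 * 264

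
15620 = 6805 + 8815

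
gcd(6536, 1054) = 2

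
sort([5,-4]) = [-4,5]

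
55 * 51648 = 2840640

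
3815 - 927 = 2888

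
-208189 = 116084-324273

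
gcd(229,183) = 1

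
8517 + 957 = 9474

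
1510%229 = 136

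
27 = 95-68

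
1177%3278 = 1177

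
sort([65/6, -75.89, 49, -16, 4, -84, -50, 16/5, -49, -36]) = [-84, -75.89, -50, -49, -36, -16, 16/5, 4, 65/6, 49]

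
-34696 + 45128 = 10432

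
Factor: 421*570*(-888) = -1*2^4*3^2*5^1*19^1*37^1*421^1 = -213093360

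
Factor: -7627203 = -1*3^4*17^1*29^1*191^1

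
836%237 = 125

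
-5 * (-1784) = 8920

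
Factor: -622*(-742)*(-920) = -1*2^5*5^1*7^1*23^1*53^1*311^1 = -424602080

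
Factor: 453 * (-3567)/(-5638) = 2^(-1) * 3^2 * 29^1 * 41^1 * 151^1 * 2819^(-1) = 1615851/5638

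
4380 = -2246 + 6626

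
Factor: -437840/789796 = -1 * 2^2 * 5^1 * 7^(-1) * 13^1 * 67^(-1) = -260/469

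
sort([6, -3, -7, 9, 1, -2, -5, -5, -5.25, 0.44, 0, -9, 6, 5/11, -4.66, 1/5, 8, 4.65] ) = [-9, -7, -5.25, -5, -5, -4.66, -3, -2, 0, 1/5, 0.44, 5/11, 1, 4.65, 6, 6, 8, 9] 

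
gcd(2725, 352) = 1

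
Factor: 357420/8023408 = 2^(-2) * 3^1 * 5^1 * 7^1 * 23^1 * 37^1 * 501463^(-1) = 89355/2005852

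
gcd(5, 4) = 1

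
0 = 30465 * 0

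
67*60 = 4020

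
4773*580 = 2768340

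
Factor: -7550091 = -1 * 3^4 * 17^1 * 5483^1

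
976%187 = 41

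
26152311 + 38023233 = 64175544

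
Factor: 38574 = 2^1 * 3^2 * 2143^1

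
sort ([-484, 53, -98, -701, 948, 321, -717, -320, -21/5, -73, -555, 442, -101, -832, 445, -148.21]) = [-832, -717, -701, -555, -484, -320, -148.21, -101, -98, -73, -21/5, 53, 321, 442, 445, 948]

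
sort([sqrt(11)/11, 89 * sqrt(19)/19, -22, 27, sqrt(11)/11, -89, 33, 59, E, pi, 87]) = [-89, -22, sqrt(11)/11, sqrt(11)/11, E, pi, 89 * sqrt(19)/19, 27, 33, 59, 87]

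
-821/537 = -1 - 284/537 ≈ -1.53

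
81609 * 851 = 69449259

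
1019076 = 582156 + 436920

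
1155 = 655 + 500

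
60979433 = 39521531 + 21457902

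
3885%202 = 47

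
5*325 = 1625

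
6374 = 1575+4799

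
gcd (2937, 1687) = 1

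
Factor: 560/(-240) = -1*3^(-1)*7^1 = -7/3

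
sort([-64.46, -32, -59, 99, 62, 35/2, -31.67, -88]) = [-88, -64.46, -59, -32, -31.67, 35/2, 62, 99]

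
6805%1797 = 1414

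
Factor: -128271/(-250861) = 3^1*11^1*13^1*839^(-1) = 429/839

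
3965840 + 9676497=13642337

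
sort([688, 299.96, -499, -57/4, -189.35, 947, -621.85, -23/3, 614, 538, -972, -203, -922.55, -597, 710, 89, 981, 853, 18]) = [-972, -922.55, -621.85, -597, -499, -203, -189.35, -57/4, -23/3, 18, 89, 299.96, 538, 614, 688, 710, 853, 947, 981]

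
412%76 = 32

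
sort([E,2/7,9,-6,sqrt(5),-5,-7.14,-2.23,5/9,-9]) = [-9,-7.14,-6,-5,-2.23,2/7,5/9,sqrt(5),E,9]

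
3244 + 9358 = 12602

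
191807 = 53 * 3619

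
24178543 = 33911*713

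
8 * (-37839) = -302712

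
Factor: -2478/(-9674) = 3^1*59^1*691^(-1) = 177/691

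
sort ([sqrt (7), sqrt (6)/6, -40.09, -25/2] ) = [-40.09, -25/2, sqrt (6)/6, sqrt (7)] 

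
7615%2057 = 1444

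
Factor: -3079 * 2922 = -1 * 2^1 * 3^1 * 487^1 * 3079^1 = -8996838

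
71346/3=23782=23782.00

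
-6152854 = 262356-6415210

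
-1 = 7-8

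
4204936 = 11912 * 353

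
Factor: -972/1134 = -1 * 2^1 * 3^1 * 7^(-1) = -6/7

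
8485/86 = 98+57/86 ≈ 98.66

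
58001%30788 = 27213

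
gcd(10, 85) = 5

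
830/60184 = 415/30092 ≈ 0.0138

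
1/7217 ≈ 0.000139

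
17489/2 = 8744 + 1/2 = 8744.50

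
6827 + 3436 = 10263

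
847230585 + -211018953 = 636211632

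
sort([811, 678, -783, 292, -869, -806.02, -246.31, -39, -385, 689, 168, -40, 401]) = [-869, -806.02, -783, -385, -246.31, -40, -39, 168, 292, 401, 678, 689, 811]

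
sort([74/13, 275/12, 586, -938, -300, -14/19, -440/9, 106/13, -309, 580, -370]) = [-938, -370, -309, -300, -440/9, -14/19, 74/13, 106/13, 275/12, 580, 586]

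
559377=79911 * 7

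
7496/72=937/9 ≈ 104.11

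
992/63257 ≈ 0.0157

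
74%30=14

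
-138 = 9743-9881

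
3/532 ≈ 0.00564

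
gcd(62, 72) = 2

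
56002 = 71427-15425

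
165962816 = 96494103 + 69468713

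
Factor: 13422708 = 2^2 * 3^2 * 13^1 * 23^1 * 29^1 * 43^1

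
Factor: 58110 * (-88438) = -1 * 2^2 * 3^1 * 5^1 * 7^1 * 13^1 * 149^1 * 6317^1 = -5139132180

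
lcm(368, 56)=2576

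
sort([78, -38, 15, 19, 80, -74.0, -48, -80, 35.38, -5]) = [-80, -74.0, -48, -38, -5, 15, 19, 35.38, 78, 80]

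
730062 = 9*81118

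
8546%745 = 351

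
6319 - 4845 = 1474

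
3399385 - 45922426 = -42523041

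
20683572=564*36673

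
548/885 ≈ 0.619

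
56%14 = 0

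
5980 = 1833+4147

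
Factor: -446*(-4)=2^3*223^1=1784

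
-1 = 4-5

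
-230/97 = -2 - 36/97 ≈ -2.37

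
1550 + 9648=11198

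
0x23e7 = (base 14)34c7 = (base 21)khe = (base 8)21747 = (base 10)9191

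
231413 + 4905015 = 5136428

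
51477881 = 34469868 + 17008013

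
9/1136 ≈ 0.00792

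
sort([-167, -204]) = [-204, -167]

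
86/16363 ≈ 0.00526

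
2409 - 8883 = -6474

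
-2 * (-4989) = 9978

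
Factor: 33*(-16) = -1*2^4*3^1*11^1 = -528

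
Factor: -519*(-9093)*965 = 3^2*5^1*7^1*173^1*193^1*433^1 = 4554092655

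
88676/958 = 44338/479 ≈ 92.56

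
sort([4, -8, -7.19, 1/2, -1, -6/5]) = [-8, -7.19, -6/5, -1, 1/2, 4]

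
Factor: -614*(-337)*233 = 2^1*233^1*307^1*337^1 = 48211894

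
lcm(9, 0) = 0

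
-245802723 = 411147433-656950156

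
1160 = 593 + 567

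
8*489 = 3912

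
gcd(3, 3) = 3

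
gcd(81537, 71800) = 1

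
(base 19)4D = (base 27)38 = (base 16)59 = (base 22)41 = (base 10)89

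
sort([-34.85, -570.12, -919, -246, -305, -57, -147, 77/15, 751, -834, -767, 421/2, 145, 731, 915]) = [-919, -834, -767, -570.12, -305, -246, -147, -57, -34.85, 77/15, 145, 421/2, 731, 751, 915]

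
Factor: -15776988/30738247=-1 * 2^2 * 3^1 * 23^1 * 57163^1 * 30738247^(-1)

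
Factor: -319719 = -1*3^1*17^1*6269^1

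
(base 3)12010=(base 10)138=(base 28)4q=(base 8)212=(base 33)46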